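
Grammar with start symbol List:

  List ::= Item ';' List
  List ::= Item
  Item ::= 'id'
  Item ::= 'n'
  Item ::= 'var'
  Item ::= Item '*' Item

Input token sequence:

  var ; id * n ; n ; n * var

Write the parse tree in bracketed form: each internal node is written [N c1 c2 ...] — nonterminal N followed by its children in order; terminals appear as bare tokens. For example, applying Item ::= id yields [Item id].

List
Item ; List
var ; List
var ; Item ; List
var ; Item * Item ; List
var ; id * Item ; List
var ; id * n ; List
var ; id * n ; Item ; List
var ; id * n ; n ; List
var ; id * n ; n ; Item
var ; id * n ; n ; Item * Item
var ; id * n ; n ; n * Item
var ; id * n ; n ; n * var

[List [Item var] ; [List [Item [Item id] * [Item n]] ; [List [Item n] ; [List [Item [Item n] * [Item var]]]]]]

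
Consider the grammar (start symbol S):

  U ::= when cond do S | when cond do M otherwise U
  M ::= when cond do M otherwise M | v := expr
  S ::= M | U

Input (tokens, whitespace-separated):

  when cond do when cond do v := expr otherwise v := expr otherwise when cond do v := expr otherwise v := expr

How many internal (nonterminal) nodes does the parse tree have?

8

[S [M when cond do [M when cond do [M v := expr] otherwise [M v := expr]] otherwise [M when cond do [M v := expr] otherwise [M v := expr]]]]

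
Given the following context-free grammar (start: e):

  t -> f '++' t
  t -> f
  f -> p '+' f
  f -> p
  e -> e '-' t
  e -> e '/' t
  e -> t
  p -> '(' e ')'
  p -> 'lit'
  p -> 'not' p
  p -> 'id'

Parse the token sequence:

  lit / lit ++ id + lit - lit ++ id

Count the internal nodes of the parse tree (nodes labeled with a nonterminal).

20

[e [e [e [t [f [p lit]]]] / [t [f [p lit]] ++ [t [f [p id] + [f [p lit]]]]]] - [t [f [p lit]] ++ [t [f [p id]]]]]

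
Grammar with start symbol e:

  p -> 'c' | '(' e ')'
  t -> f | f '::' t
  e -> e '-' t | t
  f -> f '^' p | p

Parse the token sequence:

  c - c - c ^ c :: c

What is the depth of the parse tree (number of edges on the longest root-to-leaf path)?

6

[e [e [e [t [f [p c]]]] - [t [f [p c]]]] - [t [f [f [p c]] ^ [p c]] :: [t [f [p c]]]]]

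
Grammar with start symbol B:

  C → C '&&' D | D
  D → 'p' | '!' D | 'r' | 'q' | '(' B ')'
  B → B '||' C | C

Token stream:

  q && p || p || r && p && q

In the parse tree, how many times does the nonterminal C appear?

[B [B [B [C [C [D q]] && [D p]]] || [C [D p]]] || [C [C [C [D r]] && [D p]] && [D q]]]

6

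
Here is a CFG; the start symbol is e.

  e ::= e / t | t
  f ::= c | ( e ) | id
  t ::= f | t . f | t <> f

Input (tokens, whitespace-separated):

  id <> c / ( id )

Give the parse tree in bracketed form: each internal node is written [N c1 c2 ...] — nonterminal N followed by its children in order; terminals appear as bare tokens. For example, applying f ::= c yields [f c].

e
e / t
t / t
t <> f / t
f <> f / t
id <> f / t
id <> c / t
id <> c / f
id <> c / ( e )
id <> c / ( t )
id <> c / ( f )
id <> c / ( id )

[e [e [t [t [f id]] <> [f c]]] / [t [f ( [e [t [f id]]] )]]]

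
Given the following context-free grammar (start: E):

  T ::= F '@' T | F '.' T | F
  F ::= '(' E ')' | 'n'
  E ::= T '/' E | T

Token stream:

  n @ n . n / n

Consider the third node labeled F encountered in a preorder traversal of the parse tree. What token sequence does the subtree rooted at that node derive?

n

[E [T [F n] @ [T [F n] . [T [F n]]]] / [E [T [F n]]]]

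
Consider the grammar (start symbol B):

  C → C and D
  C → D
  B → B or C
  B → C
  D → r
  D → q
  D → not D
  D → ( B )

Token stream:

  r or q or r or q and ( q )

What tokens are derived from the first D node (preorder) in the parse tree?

[B [B [B [B [C [D r]]] or [C [D q]]] or [C [D r]]] or [C [C [D q]] and [D ( [B [C [D q]]] )]]]

r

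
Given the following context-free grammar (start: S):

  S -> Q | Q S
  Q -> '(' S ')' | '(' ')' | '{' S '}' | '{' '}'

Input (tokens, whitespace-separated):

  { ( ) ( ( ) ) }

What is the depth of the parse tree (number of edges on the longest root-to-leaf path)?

[S [Q { [S [Q ( )] [S [Q ( [S [Q ( )]] )]]] }]]

7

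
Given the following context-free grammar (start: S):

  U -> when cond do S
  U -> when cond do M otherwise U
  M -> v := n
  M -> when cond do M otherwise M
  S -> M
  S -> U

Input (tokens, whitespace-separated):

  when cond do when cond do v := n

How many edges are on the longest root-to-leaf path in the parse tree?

6

[S [U when cond do [S [U when cond do [S [M v := n]]]]]]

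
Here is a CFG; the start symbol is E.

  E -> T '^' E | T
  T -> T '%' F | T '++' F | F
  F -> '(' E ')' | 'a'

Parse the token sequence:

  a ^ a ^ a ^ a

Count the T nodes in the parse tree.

[E [T [F a]] ^ [E [T [F a]] ^ [E [T [F a]] ^ [E [T [F a]]]]]]

4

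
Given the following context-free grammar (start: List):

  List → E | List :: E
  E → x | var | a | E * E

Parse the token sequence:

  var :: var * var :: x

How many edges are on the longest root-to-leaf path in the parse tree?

4

[List [List [List [E var]] :: [E [E var] * [E var]]] :: [E x]]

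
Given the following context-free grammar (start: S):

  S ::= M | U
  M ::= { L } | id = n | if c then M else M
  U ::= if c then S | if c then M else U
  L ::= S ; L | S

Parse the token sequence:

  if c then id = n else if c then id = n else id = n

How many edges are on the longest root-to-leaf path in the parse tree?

4

[S [M if c then [M id = n] else [M if c then [M id = n] else [M id = n]]]]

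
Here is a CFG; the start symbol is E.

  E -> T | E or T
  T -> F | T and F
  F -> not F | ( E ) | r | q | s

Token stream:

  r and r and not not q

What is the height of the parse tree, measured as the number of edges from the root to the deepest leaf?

[E [T [T [T [F r]] and [F r]] and [F not [F not [F q]]]]]

5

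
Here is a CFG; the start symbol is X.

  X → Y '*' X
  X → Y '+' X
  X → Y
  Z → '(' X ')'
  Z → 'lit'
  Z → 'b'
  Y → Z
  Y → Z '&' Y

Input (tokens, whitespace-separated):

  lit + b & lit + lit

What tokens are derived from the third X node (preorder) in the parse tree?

[X [Y [Z lit]] + [X [Y [Z b] & [Y [Z lit]]] + [X [Y [Z lit]]]]]

lit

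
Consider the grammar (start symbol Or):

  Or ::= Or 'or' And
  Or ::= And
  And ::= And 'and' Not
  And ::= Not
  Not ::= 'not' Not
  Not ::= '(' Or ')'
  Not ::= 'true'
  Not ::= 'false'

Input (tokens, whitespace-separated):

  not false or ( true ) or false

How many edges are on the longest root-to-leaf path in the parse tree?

[Or [Or [Or [And [Not not [Not false]]]] or [And [Not ( [Or [And [Not true]]] )]]] or [And [Not false]]]

7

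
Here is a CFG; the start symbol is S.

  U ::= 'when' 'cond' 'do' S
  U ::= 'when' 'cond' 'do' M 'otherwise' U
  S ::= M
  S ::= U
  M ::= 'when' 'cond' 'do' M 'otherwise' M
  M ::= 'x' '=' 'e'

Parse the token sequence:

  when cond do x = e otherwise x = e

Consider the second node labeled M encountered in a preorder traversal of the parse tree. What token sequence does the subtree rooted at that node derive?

x = e

[S [M when cond do [M x = e] otherwise [M x = e]]]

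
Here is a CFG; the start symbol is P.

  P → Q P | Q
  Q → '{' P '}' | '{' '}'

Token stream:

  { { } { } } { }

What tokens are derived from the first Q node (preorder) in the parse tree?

[P [Q { [P [Q { }] [P [Q { }]]] }] [P [Q { }]]]

{ { } { } }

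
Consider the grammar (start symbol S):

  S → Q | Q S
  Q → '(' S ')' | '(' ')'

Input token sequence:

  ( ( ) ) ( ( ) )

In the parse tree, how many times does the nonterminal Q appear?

4

[S [Q ( [S [Q ( )]] )] [S [Q ( [S [Q ( )]] )]]]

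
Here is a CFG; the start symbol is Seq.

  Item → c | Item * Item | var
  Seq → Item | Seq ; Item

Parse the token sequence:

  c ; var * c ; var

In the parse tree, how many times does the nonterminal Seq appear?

[Seq [Seq [Seq [Item c]] ; [Item [Item var] * [Item c]]] ; [Item var]]

3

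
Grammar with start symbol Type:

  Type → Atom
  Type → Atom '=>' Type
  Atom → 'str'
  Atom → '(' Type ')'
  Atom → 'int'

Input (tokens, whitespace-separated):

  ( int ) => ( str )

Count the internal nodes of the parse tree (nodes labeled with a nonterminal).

[Type [Atom ( [Type [Atom int]] )] => [Type [Atom ( [Type [Atom str]] )]]]

8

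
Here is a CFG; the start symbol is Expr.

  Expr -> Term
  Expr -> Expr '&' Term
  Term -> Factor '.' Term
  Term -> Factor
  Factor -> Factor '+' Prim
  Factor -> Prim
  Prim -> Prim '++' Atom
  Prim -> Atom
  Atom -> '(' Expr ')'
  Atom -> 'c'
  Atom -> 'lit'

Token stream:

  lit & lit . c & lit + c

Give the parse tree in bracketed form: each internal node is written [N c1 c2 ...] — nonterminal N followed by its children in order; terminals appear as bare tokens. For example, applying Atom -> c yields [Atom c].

Expr
Expr & Term
Expr & Term & Term
Term & Term & Term
Factor & Term & Term
Prim & Term & Term
Atom & Term & Term
lit & Term & Term
lit & Factor . Term & Term
lit & Prim . Term & Term
lit & Atom . Term & Term
lit & lit . Term & Term
lit & lit . Factor & Term
lit & lit . Prim & Term
lit & lit . Atom & Term
lit & lit . c & Term
lit & lit . c & Factor
lit & lit . c & Factor + Prim
lit & lit . c & Prim + Prim
lit & lit . c & Atom + Prim
lit & lit . c & lit + Prim
lit & lit . c & lit + Atom
lit & lit . c & lit + c

[Expr [Expr [Expr [Term [Factor [Prim [Atom lit]]]]] & [Term [Factor [Prim [Atom lit]]] . [Term [Factor [Prim [Atom c]]]]]] & [Term [Factor [Factor [Prim [Atom lit]]] + [Prim [Atom c]]]]]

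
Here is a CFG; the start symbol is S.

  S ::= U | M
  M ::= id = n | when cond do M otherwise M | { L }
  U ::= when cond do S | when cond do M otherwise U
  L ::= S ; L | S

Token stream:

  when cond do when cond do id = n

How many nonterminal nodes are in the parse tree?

6

[S [U when cond do [S [U when cond do [S [M id = n]]]]]]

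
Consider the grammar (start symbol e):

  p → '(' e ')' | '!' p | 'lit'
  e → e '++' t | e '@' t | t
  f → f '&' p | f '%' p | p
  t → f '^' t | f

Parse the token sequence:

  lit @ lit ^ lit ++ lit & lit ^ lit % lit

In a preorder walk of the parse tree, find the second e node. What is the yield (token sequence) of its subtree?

[e [e [e [t [f [p lit]]]] @ [t [f [p lit]] ^ [t [f [p lit]]]]] ++ [t [f [f [p lit]] & [p lit]] ^ [t [f [f [p lit]] % [p lit]]]]]

lit @ lit ^ lit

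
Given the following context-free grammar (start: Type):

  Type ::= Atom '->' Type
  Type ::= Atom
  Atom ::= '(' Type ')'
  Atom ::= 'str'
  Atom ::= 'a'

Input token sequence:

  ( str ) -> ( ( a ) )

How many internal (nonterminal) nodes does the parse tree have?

10

[Type [Atom ( [Type [Atom str]] )] -> [Type [Atom ( [Type [Atom ( [Type [Atom a]] )]] )]]]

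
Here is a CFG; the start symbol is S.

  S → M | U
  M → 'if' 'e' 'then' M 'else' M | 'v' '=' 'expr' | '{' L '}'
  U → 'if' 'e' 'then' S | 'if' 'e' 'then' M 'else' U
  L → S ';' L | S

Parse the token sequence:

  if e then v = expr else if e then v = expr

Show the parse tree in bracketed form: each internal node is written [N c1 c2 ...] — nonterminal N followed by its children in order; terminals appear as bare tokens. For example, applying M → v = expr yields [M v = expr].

[S [U if e then [M v = expr] else [U if e then [S [M v = expr]]]]]

S
U
if e then M else U
if e then v = expr else U
if e then v = expr else if e then S
if e then v = expr else if e then M
if e then v = expr else if e then v = expr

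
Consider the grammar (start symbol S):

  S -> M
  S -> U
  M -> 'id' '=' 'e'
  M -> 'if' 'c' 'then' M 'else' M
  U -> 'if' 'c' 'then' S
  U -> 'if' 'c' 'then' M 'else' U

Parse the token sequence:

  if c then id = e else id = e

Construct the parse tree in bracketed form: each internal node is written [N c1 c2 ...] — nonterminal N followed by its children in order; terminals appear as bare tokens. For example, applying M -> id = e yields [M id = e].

[S [M if c then [M id = e] else [M id = e]]]

S
M
if c then M else M
if c then id = e else M
if c then id = e else id = e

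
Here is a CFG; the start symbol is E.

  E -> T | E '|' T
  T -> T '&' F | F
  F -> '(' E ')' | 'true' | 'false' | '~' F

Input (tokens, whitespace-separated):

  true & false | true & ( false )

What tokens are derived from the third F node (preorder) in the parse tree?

true

[E [E [T [T [F true]] & [F false]]] | [T [T [F true]] & [F ( [E [T [F false]]] )]]]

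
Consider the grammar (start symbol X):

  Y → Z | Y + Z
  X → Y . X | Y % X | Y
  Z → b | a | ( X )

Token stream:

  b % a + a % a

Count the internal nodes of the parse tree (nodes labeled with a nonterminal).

[X [Y [Z b]] % [X [Y [Y [Z a]] + [Z a]] % [X [Y [Z a]]]]]

11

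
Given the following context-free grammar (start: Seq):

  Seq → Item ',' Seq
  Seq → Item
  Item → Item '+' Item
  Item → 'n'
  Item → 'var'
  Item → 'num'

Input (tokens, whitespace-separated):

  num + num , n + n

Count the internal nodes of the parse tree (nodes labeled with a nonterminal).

[Seq [Item [Item num] + [Item num]] , [Seq [Item [Item n] + [Item n]]]]

8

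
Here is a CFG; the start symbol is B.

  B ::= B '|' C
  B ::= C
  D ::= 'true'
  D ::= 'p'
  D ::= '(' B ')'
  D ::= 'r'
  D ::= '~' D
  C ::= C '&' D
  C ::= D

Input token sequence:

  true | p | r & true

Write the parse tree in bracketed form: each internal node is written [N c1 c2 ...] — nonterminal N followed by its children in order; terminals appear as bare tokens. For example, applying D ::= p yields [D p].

B
B | C
B | C | C
C | C | C
D | C | C
true | C | C
true | D | C
true | p | C
true | p | C & D
true | p | D & D
true | p | r & D
true | p | r & true

[B [B [B [C [D true]]] | [C [D p]]] | [C [C [D r]] & [D true]]]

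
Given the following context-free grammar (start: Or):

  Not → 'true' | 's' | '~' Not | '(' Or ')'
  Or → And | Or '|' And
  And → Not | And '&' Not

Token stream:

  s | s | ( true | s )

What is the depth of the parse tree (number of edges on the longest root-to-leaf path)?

7

[Or [Or [Or [And [Not s]]] | [And [Not s]]] | [And [Not ( [Or [Or [And [Not true]]] | [And [Not s]]] )]]]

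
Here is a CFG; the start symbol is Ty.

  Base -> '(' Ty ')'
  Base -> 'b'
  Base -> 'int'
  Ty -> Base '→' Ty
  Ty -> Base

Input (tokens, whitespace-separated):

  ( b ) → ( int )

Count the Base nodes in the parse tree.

4

[Ty [Base ( [Ty [Base b]] )] → [Ty [Base ( [Ty [Base int]] )]]]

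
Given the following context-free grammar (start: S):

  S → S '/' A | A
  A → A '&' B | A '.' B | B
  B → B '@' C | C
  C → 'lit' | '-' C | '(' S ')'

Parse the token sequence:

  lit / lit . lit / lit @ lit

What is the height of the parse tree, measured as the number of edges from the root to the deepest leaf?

6

[S [S [S [A [B [C lit]]]] / [A [A [B [C lit]]] . [B [C lit]]]] / [A [B [B [C lit]] @ [C lit]]]]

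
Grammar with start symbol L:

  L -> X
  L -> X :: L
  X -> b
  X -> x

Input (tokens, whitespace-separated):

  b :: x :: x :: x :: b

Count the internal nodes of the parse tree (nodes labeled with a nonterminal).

10

[L [X b] :: [L [X x] :: [L [X x] :: [L [X x] :: [L [X b]]]]]]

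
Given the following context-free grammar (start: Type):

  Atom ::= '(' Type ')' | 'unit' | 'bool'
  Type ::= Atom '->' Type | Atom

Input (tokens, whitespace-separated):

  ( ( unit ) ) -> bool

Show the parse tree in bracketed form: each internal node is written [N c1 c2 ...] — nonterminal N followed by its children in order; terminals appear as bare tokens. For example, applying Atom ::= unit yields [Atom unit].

Type
Atom -> Type
( Type ) -> Type
( Atom ) -> Type
( ( Type ) ) -> Type
( ( Atom ) ) -> Type
( ( unit ) ) -> Type
( ( unit ) ) -> Atom
( ( unit ) ) -> bool

[Type [Atom ( [Type [Atom ( [Type [Atom unit]] )]] )] -> [Type [Atom bool]]]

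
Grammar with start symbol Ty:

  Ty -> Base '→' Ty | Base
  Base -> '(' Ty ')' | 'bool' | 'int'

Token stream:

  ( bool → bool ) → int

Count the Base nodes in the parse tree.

[Ty [Base ( [Ty [Base bool] → [Ty [Base bool]]] )] → [Ty [Base int]]]

4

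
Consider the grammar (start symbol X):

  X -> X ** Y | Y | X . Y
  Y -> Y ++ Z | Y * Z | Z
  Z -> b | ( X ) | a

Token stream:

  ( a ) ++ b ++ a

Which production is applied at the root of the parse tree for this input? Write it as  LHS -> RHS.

X -> Y

[X [Y [Y [Y [Z ( [X [Y [Z a]]] )]] ++ [Z b]] ++ [Z a]]]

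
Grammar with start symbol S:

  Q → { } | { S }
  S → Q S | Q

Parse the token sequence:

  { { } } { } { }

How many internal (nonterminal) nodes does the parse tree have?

8

[S [Q { [S [Q { }]] }] [S [Q { }] [S [Q { }]]]]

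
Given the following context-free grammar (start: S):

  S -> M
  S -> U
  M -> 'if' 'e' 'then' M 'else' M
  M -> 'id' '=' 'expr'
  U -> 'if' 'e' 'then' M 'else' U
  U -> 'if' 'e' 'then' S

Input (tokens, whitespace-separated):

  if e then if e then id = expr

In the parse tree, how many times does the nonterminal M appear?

[S [U if e then [S [U if e then [S [M id = expr]]]]]]

1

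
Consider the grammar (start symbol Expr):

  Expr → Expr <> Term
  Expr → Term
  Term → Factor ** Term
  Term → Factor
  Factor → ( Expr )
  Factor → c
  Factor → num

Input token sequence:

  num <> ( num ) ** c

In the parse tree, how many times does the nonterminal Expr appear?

3

[Expr [Expr [Term [Factor num]]] <> [Term [Factor ( [Expr [Term [Factor num]]] )] ** [Term [Factor c]]]]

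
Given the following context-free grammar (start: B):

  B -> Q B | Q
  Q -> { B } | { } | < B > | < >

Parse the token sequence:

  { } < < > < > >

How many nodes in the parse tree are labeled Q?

4

[B [Q { }] [B [Q < [B [Q < >] [B [Q < >]]] >]]]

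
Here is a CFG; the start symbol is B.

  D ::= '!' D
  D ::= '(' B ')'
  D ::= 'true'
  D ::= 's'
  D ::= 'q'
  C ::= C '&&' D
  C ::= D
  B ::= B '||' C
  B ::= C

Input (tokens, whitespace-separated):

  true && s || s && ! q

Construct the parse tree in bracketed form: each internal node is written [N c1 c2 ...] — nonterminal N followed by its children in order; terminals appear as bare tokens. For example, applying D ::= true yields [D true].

B
B || C
C || C
C && D || C
D && D || C
true && D || C
true && s || C
true && s || C && D
true && s || D && D
true && s || s && D
true && s || s && ! D
true && s || s && ! q

[B [B [C [C [D true]] && [D s]]] || [C [C [D s]] && [D ! [D q]]]]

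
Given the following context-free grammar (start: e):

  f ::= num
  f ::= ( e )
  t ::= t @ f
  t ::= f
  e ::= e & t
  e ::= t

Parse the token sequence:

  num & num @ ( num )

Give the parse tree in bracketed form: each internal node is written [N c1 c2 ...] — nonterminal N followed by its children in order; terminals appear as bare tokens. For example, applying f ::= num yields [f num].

[e [e [t [f num]]] & [t [t [f num]] @ [f ( [e [t [f num]]] )]]]

e
e & t
t & t
f & t
num & t
num & t @ f
num & f @ f
num & num @ f
num & num @ ( e )
num & num @ ( t )
num & num @ ( f )
num & num @ ( num )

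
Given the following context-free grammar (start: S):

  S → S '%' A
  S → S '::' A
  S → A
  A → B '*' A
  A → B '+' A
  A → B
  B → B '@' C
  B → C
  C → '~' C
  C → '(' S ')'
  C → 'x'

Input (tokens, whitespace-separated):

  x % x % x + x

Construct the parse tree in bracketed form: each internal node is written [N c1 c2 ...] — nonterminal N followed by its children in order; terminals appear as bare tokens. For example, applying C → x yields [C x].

S
S % A
S % A % A
A % A % A
B % A % A
C % A % A
x % A % A
x % B % A
x % C % A
x % x % A
x % x % B + A
x % x % C + A
x % x % x + A
x % x % x + B
x % x % x + C
x % x % x + x

[S [S [S [A [B [C x]]]] % [A [B [C x]]]] % [A [B [C x]] + [A [B [C x]]]]]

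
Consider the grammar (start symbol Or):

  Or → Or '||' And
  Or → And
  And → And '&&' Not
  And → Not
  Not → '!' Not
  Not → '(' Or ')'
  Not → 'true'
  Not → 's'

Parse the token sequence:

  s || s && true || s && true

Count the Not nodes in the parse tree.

[Or [Or [Or [And [Not s]]] || [And [And [Not s]] && [Not true]]] || [And [And [Not s]] && [Not true]]]

5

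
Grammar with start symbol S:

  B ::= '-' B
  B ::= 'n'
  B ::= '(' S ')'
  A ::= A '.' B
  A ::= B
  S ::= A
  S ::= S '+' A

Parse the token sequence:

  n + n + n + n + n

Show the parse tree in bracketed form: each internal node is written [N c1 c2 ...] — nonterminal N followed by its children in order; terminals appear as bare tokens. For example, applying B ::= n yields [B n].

S
S + A
S + A + A
S + A + A + A
S + A + A + A + A
A + A + A + A + A
B + A + A + A + A
n + A + A + A + A
n + B + A + A + A
n + n + A + A + A
n + n + B + A + A
n + n + n + A + A
n + n + n + B + A
n + n + n + n + A
n + n + n + n + B
n + n + n + n + n

[S [S [S [S [S [A [B n]]] + [A [B n]]] + [A [B n]]] + [A [B n]]] + [A [B n]]]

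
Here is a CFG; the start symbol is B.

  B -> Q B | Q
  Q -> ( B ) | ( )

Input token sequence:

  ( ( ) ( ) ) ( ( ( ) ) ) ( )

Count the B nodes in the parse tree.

[B [Q ( [B [Q ( )] [B [Q ( )]]] )] [B [Q ( [B [Q ( [B [Q ( )]] )]] )] [B [Q ( )]]]]

7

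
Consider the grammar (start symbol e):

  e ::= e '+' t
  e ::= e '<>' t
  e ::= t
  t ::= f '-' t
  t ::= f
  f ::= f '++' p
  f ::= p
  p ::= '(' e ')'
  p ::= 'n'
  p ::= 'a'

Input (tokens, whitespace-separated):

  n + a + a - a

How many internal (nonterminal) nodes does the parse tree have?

15

[e [e [e [t [f [p n]]]] + [t [f [p a]]]] + [t [f [p a]] - [t [f [p a]]]]]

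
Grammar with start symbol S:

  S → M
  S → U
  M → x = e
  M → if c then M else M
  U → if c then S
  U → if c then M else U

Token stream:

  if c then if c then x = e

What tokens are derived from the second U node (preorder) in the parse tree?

[S [U if c then [S [U if c then [S [M x = e]]]]]]

if c then x = e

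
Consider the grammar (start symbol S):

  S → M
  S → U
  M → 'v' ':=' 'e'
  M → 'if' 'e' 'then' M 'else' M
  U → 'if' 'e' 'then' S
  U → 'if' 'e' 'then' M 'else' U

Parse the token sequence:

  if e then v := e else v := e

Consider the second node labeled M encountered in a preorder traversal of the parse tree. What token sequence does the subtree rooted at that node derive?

v := e

[S [M if e then [M v := e] else [M v := e]]]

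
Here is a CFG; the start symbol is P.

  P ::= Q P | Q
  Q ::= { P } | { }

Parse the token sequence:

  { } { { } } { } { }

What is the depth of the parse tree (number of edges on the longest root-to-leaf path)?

[P [Q { }] [P [Q { [P [Q { }]] }] [P [Q { }] [P [Q { }]]]]]

5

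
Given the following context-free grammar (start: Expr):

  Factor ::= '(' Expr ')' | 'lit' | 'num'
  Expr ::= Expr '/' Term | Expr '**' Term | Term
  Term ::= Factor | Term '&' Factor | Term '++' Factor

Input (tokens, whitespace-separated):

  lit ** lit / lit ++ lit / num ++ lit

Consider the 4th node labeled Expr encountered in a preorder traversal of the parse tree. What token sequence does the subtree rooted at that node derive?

[Expr [Expr [Expr [Expr [Term [Factor lit]]] ** [Term [Factor lit]]] / [Term [Term [Factor lit]] ++ [Factor lit]]] / [Term [Term [Factor num]] ++ [Factor lit]]]

lit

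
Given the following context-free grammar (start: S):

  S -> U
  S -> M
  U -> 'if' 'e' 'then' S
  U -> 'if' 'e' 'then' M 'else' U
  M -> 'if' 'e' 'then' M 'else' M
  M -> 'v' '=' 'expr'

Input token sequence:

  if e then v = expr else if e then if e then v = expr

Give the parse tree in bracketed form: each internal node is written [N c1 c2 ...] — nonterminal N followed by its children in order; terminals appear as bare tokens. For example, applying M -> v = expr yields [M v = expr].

S
U
if e then M else U
if e then v = expr else U
if e then v = expr else if e then S
if e then v = expr else if e then U
if e then v = expr else if e then if e then S
if e then v = expr else if e then if e then M
if e then v = expr else if e then if e then v = expr

[S [U if e then [M v = expr] else [U if e then [S [U if e then [S [M v = expr]]]]]]]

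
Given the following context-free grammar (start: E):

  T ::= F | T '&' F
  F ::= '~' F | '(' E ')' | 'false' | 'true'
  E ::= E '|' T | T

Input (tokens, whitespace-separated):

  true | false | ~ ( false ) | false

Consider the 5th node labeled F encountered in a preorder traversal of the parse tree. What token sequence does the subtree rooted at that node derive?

false

[E [E [E [E [T [F true]]] | [T [F false]]] | [T [F ~ [F ( [E [T [F false]]] )]]]] | [T [F false]]]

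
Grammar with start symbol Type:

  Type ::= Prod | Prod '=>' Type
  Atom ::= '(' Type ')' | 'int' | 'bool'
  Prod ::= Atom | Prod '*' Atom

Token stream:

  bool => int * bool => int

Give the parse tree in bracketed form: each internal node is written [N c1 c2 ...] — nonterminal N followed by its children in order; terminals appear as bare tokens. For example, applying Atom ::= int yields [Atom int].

[Type [Prod [Atom bool]] => [Type [Prod [Prod [Atom int]] * [Atom bool]] => [Type [Prod [Atom int]]]]]

Type
Prod => Type
Atom => Type
bool => Type
bool => Prod => Type
bool => Prod * Atom => Type
bool => Atom * Atom => Type
bool => int * Atom => Type
bool => int * bool => Type
bool => int * bool => Prod
bool => int * bool => Atom
bool => int * bool => int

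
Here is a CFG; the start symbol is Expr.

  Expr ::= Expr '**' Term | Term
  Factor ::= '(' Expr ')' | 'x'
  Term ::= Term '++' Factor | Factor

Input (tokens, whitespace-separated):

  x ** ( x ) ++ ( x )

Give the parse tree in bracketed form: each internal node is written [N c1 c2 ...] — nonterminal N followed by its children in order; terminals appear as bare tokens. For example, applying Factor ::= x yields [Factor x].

[Expr [Expr [Term [Factor x]]] ** [Term [Term [Factor ( [Expr [Term [Factor x]]] )]] ++ [Factor ( [Expr [Term [Factor x]]] )]]]

Expr
Expr ** Term
Term ** Term
Factor ** Term
x ** Term
x ** Term ++ Factor
x ** Factor ++ Factor
x ** ( Expr ) ++ Factor
x ** ( Term ) ++ Factor
x ** ( Factor ) ++ Factor
x ** ( x ) ++ Factor
x ** ( x ) ++ ( Expr )
x ** ( x ) ++ ( Term )
x ** ( x ) ++ ( Factor )
x ** ( x ) ++ ( x )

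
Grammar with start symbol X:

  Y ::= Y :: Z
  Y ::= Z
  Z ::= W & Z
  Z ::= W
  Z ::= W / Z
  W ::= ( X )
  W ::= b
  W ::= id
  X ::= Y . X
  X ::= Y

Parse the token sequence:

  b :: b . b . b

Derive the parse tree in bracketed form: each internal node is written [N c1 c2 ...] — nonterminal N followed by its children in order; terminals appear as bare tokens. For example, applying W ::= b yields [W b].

[X [Y [Y [Z [W b]]] :: [Z [W b]]] . [X [Y [Z [W b]]] . [X [Y [Z [W b]]]]]]

X
Y . X
Y :: Z . X
Z :: Z . X
W :: Z . X
b :: Z . X
b :: W . X
b :: b . X
b :: b . Y . X
b :: b . Z . X
b :: b . W . X
b :: b . b . X
b :: b . b . Y
b :: b . b . Z
b :: b . b . W
b :: b . b . b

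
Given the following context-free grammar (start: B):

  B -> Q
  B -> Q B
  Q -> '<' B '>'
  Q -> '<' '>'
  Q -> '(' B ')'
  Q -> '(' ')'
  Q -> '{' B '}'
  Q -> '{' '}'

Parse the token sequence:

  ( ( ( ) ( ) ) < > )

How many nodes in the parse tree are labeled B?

[B [Q ( [B [Q ( [B [Q ( )] [B [Q ( )]]] )] [B [Q < >]]] )]]

5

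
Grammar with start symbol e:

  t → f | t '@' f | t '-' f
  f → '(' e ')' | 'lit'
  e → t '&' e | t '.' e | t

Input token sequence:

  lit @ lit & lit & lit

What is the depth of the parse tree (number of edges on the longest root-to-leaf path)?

5

[e [t [t [f lit]] @ [f lit]] & [e [t [f lit]] & [e [t [f lit]]]]]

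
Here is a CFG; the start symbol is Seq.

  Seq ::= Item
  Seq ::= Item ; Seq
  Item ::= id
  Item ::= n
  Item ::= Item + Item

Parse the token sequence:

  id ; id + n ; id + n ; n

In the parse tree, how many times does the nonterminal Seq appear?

4

[Seq [Item id] ; [Seq [Item [Item id] + [Item n]] ; [Seq [Item [Item id] + [Item n]] ; [Seq [Item n]]]]]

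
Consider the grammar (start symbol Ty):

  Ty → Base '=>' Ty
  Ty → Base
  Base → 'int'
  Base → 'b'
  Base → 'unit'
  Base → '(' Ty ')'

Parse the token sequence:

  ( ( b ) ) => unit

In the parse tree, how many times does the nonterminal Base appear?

4

[Ty [Base ( [Ty [Base ( [Ty [Base b]] )]] )] => [Ty [Base unit]]]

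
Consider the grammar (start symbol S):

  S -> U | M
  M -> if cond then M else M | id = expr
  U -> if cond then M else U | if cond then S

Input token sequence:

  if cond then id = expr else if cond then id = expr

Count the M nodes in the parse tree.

2

[S [U if cond then [M id = expr] else [U if cond then [S [M id = expr]]]]]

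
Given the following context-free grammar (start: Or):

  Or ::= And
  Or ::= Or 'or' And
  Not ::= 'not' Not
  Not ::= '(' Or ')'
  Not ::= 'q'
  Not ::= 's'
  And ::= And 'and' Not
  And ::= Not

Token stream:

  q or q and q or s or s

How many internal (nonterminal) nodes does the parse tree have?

14

[Or [Or [Or [Or [And [Not q]]] or [And [And [Not q]] and [Not q]]] or [And [Not s]]] or [And [Not s]]]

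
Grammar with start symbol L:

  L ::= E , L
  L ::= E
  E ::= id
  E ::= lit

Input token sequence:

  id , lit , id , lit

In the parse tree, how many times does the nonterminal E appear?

[L [E id] , [L [E lit] , [L [E id] , [L [E lit]]]]]

4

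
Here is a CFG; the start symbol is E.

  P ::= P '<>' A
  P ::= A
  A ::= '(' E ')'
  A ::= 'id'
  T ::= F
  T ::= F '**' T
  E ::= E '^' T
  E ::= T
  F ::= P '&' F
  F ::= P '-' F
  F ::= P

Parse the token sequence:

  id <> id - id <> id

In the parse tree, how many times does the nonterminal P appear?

[E [T [F [P [P [A id]] <> [A id]] - [F [P [P [A id]] <> [A id]]]]]]

4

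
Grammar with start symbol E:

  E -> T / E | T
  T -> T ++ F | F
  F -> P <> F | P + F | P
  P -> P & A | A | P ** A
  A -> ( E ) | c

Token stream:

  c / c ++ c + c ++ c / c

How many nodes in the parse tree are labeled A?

6

[E [T [F [P [A c]]]] / [E [T [T [T [F [P [A c]]]] ++ [F [P [A c]] + [F [P [A c]]]]] ++ [F [P [A c]]]] / [E [T [F [P [A c]]]]]]]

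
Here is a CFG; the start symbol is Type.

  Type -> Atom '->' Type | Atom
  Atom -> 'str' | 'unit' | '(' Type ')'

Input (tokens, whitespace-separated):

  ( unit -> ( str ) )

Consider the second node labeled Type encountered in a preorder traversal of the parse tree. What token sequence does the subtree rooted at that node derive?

unit -> ( str )

[Type [Atom ( [Type [Atom unit] -> [Type [Atom ( [Type [Atom str]] )]]] )]]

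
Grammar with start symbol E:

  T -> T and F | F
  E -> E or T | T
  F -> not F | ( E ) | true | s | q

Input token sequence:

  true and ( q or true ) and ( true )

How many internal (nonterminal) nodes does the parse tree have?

[E [T [T [T [F true]] and [F ( [E [E [T [F q]]] or [T [F true]]] )]] and [F ( [E [T [F true]]] )]]]

16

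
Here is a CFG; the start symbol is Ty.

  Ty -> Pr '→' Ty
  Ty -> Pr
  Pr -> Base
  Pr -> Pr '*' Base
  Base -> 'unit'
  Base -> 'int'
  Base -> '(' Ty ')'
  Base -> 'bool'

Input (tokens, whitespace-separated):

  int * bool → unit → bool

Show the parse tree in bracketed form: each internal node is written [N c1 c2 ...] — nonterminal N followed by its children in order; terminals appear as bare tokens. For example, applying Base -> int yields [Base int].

[Ty [Pr [Pr [Base int]] * [Base bool]] → [Ty [Pr [Base unit]] → [Ty [Pr [Base bool]]]]]

Ty
Pr → Ty
Pr * Base → Ty
Base * Base → Ty
int * Base → Ty
int * bool → Ty
int * bool → Pr → Ty
int * bool → Base → Ty
int * bool → unit → Ty
int * bool → unit → Pr
int * bool → unit → Base
int * bool → unit → bool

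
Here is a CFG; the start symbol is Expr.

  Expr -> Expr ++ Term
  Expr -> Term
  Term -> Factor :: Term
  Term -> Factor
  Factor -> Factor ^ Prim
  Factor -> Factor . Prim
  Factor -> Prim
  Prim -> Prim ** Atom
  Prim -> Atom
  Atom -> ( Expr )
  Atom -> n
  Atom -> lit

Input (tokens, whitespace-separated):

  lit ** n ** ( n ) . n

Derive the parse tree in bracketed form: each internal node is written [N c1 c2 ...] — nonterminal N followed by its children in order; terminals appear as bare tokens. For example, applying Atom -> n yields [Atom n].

Expr
Term
Factor
Factor . Prim
Prim . Prim
Prim ** Atom . Prim
Prim ** Atom ** Atom . Prim
Atom ** Atom ** Atom . Prim
lit ** Atom ** Atom . Prim
lit ** n ** Atom . Prim
lit ** n ** ( Expr ) . Prim
lit ** n ** ( Term ) . Prim
lit ** n ** ( Factor ) . Prim
lit ** n ** ( Prim ) . Prim
lit ** n ** ( Atom ) . Prim
lit ** n ** ( n ) . Prim
lit ** n ** ( n ) . Atom
lit ** n ** ( n ) . n

[Expr [Term [Factor [Factor [Prim [Prim [Prim [Atom lit]] ** [Atom n]] ** [Atom ( [Expr [Term [Factor [Prim [Atom n]]]]] )]]] . [Prim [Atom n]]]]]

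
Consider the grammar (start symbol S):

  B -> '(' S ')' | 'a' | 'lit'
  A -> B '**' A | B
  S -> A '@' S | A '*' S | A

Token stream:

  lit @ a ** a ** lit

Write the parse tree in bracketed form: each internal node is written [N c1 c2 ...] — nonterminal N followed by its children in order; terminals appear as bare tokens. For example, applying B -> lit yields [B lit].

S
A @ S
B @ S
lit @ S
lit @ A
lit @ B ** A
lit @ a ** A
lit @ a ** B ** A
lit @ a ** a ** A
lit @ a ** a ** B
lit @ a ** a ** lit

[S [A [B lit]] @ [S [A [B a] ** [A [B a] ** [A [B lit]]]]]]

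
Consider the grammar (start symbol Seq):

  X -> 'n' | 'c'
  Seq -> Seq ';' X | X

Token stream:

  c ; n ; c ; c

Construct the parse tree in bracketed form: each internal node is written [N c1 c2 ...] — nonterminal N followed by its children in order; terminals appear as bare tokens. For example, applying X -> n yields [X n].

Seq
Seq ; X
Seq ; X ; X
Seq ; X ; X ; X
X ; X ; X ; X
c ; X ; X ; X
c ; n ; X ; X
c ; n ; c ; X
c ; n ; c ; c

[Seq [Seq [Seq [Seq [X c]] ; [X n]] ; [X c]] ; [X c]]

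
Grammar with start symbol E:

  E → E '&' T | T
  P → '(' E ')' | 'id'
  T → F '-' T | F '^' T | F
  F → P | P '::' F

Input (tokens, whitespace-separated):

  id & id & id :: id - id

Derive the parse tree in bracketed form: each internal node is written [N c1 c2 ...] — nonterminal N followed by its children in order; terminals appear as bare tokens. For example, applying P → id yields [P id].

[E [E [E [T [F [P id]]]] & [T [F [P id]]]] & [T [F [P id] :: [F [P id]]] - [T [F [P id]]]]]

E
E & T
E & T & T
T & T & T
F & T & T
P & T & T
id & T & T
id & F & T
id & P & T
id & id & T
id & id & F - T
id & id & P :: F - T
id & id & id :: F - T
id & id & id :: P - T
id & id & id :: id - T
id & id & id :: id - F
id & id & id :: id - P
id & id & id :: id - id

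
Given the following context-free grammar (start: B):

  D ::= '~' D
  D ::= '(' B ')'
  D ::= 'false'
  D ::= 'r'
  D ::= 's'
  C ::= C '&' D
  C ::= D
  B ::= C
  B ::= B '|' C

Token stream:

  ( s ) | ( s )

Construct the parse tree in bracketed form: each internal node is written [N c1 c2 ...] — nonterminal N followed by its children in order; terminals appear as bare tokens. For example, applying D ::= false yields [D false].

B
B | C
C | C
D | C
( B ) | C
( C ) | C
( D ) | C
( s ) | C
( s ) | D
( s ) | ( B )
( s ) | ( C )
( s ) | ( D )
( s ) | ( s )

[B [B [C [D ( [B [C [D s]]] )]]] | [C [D ( [B [C [D s]]] )]]]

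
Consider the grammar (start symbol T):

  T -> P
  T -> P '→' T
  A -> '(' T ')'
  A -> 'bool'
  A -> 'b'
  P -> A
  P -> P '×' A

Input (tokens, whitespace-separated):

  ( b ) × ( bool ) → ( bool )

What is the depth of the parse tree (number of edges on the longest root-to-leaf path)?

7

[T [P [P [A ( [T [P [A b]]] )]] × [A ( [T [P [A bool]]] )]] → [T [P [A ( [T [P [A bool]]] )]]]]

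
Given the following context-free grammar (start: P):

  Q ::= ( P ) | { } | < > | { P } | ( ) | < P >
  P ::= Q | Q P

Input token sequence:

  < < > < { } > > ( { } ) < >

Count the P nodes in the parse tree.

7

[P [Q < [P [Q < >] [P [Q < [P [Q { }]] >]]] >] [P [Q ( [P [Q { }]] )] [P [Q < >]]]]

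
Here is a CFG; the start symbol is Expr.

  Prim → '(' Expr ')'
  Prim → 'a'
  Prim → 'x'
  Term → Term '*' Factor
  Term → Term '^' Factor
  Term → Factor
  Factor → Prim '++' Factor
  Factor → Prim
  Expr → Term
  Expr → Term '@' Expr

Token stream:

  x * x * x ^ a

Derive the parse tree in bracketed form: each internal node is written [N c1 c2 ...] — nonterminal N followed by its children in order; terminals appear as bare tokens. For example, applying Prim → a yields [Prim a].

[Expr [Term [Term [Term [Term [Factor [Prim x]]] * [Factor [Prim x]]] * [Factor [Prim x]]] ^ [Factor [Prim a]]]]

Expr
Term
Term ^ Factor
Term * Factor ^ Factor
Term * Factor * Factor ^ Factor
Factor * Factor * Factor ^ Factor
Prim * Factor * Factor ^ Factor
x * Factor * Factor ^ Factor
x * Prim * Factor ^ Factor
x * x * Factor ^ Factor
x * x * Prim ^ Factor
x * x * x ^ Factor
x * x * x ^ Prim
x * x * x ^ a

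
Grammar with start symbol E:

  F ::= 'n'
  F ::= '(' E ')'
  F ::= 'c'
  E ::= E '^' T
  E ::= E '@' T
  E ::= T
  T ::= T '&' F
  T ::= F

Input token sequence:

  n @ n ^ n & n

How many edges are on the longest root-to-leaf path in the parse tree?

5

[E [E [E [T [F n]]] @ [T [F n]]] ^ [T [T [F n]] & [F n]]]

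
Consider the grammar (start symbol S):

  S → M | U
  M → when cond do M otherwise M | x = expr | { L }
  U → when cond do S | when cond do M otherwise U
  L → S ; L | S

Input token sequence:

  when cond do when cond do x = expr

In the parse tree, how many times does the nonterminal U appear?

2

[S [U when cond do [S [U when cond do [S [M x = expr]]]]]]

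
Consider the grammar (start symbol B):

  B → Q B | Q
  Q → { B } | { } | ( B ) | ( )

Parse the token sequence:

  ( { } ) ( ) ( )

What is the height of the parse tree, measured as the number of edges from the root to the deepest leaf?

[B [Q ( [B [Q { }]] )] [B [Q ( )] [B [Q ( )]]]]

4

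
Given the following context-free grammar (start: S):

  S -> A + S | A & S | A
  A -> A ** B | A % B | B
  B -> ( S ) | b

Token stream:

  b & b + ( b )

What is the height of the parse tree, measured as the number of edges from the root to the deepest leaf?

8

[S [A [B b]] & [S [A [B b]] + [S [A [B ( [S [A [B b]]] )]]]]]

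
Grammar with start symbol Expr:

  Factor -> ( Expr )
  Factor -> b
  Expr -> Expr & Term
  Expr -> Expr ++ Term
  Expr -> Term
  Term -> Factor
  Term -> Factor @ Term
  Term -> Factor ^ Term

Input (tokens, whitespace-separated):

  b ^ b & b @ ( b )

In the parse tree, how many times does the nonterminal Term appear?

[Expr [Expr [Term [Factor b] ^ [Term [Factor b]]]] & [Term [Factor b] @ [Term [Factor ( [Expr [Term [Factor b]]] )]]]]

5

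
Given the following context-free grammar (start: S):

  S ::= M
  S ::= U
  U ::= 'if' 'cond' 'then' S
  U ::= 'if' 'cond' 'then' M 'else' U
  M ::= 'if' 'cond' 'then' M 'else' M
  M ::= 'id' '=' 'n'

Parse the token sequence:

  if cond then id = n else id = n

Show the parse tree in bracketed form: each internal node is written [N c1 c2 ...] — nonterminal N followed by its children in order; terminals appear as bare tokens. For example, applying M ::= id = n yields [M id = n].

[S [M if cond then [M id = n] else [M id = n]]]

S
M
if cond then M else M
if cond then id = n else M
if cond then id = n else id = n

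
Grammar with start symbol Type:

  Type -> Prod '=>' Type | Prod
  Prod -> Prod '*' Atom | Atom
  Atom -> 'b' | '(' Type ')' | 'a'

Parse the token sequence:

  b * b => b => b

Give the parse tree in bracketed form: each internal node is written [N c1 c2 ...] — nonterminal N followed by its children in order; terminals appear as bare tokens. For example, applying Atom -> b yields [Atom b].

Type
Prod => Type
Prod * Atom => Type
Atom * Atom => Type
b * Atom => Type
b * b => Type
b * b => Prod => Type
b * b => Atom => Type
b * b => b => Type
b * b => b => Prod
b * b => b => Atom
b * b => b => b

[Type [Prod [Prod [Atom b]] * [Atom b]] => [Type [Prod [Atom b]] => [Type [Prod [Atom b]]]]]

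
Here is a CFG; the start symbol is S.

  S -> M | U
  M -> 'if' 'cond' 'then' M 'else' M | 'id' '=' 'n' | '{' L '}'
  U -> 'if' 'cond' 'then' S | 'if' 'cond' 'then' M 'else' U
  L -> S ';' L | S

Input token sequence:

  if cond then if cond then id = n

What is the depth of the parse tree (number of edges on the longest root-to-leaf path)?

[S [U if cond then [S [U if cond then [S [M id = n]]]]]]

6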